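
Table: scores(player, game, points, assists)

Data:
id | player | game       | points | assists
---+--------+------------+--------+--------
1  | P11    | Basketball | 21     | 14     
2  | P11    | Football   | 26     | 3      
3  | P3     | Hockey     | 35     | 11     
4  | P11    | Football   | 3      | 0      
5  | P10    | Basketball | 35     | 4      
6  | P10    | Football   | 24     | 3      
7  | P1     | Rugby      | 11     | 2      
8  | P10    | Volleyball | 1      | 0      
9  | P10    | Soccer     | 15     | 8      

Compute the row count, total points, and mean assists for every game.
SELECT game,
       COUNT(*) as cnt,
       SUM(points) as total_points,
       AVG(assists) as avg_assists
FROM scores
GROUP BY game

Result:
  Basketball: 2 records, 56 total points, 9.00 avg assists
  Football: 3 records, 53 total points, 2.00 avg assists
  Hockey: 1 records, 35 total points, 11.00 avg assists
  Rugby: 1 records, 11 total points, 2.00 avg assists
  Soccer: 1 records, 15 total points, 8.00 avg assists
  Volleyball: 1 records, 1 total points, 0.00 avg assists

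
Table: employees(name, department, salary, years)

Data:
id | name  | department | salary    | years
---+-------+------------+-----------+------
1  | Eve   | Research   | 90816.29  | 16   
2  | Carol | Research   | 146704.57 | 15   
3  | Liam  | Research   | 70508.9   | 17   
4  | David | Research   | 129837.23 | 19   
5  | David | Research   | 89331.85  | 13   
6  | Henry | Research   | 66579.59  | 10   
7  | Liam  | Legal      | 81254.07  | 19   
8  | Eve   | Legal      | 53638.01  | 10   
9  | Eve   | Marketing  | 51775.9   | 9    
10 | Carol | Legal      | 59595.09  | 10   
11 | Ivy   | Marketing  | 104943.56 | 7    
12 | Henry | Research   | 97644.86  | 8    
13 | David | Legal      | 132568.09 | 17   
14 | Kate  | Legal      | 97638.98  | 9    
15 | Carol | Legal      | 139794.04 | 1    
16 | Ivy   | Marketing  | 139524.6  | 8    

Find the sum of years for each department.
SELECT department, SUM(years) as result
FROM employees
GROUP BY department

Result:
  Legal: 66
  Marketing: 24
  Research: 98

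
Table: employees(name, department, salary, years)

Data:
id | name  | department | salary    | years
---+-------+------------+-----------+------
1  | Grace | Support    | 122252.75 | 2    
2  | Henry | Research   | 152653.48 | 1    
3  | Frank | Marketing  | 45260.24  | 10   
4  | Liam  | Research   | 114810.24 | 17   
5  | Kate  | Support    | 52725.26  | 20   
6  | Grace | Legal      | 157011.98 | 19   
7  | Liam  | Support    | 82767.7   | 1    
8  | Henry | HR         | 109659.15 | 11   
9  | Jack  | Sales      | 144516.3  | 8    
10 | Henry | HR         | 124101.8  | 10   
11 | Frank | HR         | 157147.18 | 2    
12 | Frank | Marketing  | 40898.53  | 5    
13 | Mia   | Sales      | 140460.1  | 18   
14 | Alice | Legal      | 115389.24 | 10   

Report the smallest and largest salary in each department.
SELECT department, MIN(salary), MAX(salary)
FROM employees
GROUP BY department

Result:
  HR: min=109659.15, max=157147.18
  Legal: min=115389.24, max=157011.98
  Marketing: min=40898.53, max=45260.24
  Research: min=114810.24, max=152653.48
  Sales: min=140460.10, max=144516.30
  Support: min=52725.26, max=122252.75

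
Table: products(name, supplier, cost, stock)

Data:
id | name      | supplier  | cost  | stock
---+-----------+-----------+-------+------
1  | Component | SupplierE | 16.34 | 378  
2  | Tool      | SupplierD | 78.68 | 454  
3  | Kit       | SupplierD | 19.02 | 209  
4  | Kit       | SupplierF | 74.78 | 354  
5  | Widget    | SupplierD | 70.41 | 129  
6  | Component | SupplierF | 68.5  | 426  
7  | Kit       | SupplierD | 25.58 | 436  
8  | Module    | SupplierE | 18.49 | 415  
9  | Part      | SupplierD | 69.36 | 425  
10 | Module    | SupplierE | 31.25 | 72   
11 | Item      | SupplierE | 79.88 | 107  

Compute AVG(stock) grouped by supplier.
SELECT supplier, AVG(stock) as result
FROM products
GROUP BY supplier

Result:
  SupplierD: 330.60
  SupplierE: 243.00
  SupplierF: 390.00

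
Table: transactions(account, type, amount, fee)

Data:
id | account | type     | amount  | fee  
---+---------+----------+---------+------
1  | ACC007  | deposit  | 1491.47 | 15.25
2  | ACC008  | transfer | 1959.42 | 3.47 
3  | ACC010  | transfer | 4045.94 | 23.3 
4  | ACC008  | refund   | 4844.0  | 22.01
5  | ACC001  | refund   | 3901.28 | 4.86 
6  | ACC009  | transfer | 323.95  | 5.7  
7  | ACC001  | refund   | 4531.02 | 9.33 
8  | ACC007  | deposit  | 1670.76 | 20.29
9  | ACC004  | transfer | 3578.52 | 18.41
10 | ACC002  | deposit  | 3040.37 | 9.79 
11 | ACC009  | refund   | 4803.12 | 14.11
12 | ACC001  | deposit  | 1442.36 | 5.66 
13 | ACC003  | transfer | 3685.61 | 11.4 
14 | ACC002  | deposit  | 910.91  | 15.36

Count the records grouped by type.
SELECT type, COUNT(*) as count
FROM transactions
GROUP BY type

Result:
  deposit: 5
  refund: 4
  transfer: 5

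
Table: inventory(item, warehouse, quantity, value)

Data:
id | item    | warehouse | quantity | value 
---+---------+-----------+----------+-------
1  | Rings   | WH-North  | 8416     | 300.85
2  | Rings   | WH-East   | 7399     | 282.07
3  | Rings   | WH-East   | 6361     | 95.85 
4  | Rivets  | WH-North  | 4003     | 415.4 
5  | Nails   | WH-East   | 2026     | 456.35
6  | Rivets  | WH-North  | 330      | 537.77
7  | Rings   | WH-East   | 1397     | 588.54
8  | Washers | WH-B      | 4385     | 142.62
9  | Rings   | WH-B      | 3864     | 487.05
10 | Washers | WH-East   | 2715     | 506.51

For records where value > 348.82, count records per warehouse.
SELECT warehouse, COUNT(*)
FROM inventory
WHERE value > 348.82
GROUP BY warehouse

Note: WHERE filters rows before grouping.

Result:
  WH-B: 1
  WH-East: 3
  WH-North: 2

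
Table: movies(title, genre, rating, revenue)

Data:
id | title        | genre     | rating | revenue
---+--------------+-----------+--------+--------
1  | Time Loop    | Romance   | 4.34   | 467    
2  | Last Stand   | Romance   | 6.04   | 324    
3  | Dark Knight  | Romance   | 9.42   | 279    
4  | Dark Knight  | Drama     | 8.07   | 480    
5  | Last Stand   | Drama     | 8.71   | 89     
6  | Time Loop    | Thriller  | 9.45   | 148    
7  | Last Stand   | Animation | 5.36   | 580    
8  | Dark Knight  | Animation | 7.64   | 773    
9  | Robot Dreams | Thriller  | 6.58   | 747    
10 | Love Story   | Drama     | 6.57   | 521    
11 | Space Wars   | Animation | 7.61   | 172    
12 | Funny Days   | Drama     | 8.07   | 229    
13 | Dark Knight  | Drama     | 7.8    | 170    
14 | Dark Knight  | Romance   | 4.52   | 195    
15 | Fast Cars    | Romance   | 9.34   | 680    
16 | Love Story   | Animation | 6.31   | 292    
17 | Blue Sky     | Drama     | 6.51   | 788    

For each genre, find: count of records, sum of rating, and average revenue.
SELECT genre,
       COUNT(*) as cnt,
       SUM(rating) as total_rating,
       AVG(revenue) as avg_revenue
FROM movies
GROUP BY genre

Result:
  Animation: 4 records, 26.92 total rating, 454.25 avg revenue
  Drama: 6 records, 45.73 total rating, 379.50 avg revenue
  Romance: 5 records, 33.66 total rating, 389.00 avg revenue
  Thriller: 2 records, 16.03 total rating, 447.50 avg revenue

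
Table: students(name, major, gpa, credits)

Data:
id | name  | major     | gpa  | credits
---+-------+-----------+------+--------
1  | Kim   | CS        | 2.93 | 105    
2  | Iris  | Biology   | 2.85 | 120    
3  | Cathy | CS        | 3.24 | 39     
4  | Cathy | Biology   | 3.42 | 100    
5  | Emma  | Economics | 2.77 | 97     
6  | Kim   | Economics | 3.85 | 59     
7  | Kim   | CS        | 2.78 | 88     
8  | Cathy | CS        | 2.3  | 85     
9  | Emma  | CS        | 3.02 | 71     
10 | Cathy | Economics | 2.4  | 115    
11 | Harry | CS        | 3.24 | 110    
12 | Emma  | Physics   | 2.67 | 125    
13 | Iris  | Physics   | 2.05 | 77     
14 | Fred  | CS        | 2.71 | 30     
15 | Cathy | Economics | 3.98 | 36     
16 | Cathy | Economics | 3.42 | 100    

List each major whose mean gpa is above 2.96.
SELECT major, AVG(gpa)
FROM students
GROUP BY major
HAVING AVG(gpa) > 2.96

Result:
  Biology: avg=3.14
  Economics: avg=3.28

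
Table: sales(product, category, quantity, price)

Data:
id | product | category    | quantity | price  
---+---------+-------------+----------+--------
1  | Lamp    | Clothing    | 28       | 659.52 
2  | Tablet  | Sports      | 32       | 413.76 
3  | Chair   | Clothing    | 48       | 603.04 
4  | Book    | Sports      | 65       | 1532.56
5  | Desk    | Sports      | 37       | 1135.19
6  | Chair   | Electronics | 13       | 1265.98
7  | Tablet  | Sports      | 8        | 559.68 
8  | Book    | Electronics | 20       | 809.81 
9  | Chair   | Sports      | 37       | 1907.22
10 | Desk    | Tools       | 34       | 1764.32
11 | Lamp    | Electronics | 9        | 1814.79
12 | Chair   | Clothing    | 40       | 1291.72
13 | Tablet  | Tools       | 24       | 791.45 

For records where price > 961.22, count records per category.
SELECT category, COUNT(*)
FROM sales
WHERE price > 961.22
GROUP BY category

Note: WHERE filters rows before grouping.

Result:
  Clothing: 1
  Electronics: 2
  Sports: 3
  Tools: 1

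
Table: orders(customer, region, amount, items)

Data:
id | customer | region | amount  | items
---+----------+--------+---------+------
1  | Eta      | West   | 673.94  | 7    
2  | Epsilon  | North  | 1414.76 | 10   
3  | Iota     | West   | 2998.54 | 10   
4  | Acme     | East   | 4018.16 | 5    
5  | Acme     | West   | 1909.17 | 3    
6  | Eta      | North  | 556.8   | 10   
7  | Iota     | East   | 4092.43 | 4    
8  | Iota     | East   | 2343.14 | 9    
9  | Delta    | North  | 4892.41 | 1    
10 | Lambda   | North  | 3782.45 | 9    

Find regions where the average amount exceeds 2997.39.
SELECT region, AVG(amount)
FROM orders
GROUP BY region
HAVING AVG(amount) > 2997.39

Result:
  East: avg=3484.58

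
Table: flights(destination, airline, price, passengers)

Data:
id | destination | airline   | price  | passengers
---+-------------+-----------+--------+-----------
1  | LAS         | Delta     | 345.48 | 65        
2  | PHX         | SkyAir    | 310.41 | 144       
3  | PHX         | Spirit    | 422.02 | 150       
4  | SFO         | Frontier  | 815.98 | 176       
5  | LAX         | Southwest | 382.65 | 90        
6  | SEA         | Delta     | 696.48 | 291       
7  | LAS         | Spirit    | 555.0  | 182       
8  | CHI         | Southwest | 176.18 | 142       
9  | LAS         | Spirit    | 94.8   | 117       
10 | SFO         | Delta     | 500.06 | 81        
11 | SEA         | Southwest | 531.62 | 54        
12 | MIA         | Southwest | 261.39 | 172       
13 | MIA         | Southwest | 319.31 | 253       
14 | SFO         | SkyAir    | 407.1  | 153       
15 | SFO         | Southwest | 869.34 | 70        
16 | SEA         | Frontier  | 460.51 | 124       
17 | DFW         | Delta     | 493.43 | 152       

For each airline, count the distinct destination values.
SELECT airline, COUNT(DISTINCT destination)
FROM flights
GROUP BY airline

Result:
  Delta: 4 distinct
  Frontier: 2 distinct
  SkyAir: 2 distinct
  Southwest: 5 distinct
  Spirit: 2 distinct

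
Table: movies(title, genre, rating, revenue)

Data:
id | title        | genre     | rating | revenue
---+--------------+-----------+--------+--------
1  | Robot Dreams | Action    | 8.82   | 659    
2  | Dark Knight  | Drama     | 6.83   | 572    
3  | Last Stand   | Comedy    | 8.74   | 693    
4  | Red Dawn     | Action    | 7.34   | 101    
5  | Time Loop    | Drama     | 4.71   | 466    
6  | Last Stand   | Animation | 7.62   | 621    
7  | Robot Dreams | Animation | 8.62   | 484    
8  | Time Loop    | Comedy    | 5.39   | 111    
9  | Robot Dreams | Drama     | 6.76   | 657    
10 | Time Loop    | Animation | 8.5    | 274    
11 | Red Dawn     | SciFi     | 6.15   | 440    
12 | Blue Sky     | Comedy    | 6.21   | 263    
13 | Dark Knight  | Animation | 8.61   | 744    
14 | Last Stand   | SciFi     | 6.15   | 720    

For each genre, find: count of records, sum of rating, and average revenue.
SELECT genre,
       COUNT(*) as cnt,
       SUM(rating) as total_rating,
       AVG(revenue) as avg_revenue
FROM movies
GROUP BY genre

Result:
  Action: 2 records, 16.16 total rating, 380.00 avg revenue
  Animation: 4 records, 33.35 total rating, 530.75 avg revenue
  Comedy: 3 records, 20.34 total rating, 355.67 avg revenue
  Drama: 3 records, 18.30 total rating, 565.00 avg revenue
  SciFi: 2 records, 12.30 total rating, 580.00 avg revenue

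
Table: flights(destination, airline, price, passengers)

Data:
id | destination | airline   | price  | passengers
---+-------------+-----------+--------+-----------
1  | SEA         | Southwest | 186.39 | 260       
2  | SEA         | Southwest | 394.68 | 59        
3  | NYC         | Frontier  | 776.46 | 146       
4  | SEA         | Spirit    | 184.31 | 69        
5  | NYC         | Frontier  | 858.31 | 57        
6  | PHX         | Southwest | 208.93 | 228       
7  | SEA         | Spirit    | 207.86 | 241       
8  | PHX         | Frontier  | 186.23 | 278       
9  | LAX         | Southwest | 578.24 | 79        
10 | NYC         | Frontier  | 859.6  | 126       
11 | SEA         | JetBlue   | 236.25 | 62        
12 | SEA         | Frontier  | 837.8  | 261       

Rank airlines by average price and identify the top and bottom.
SELECT airline, AVG(price)
FROM flights
GROUP BY airline
ORDER BY AVG(price)

All groups:
  Spirit: 196.09
  JetBlue: 236.25
  Southwest: 342.06
  Frontier: 703.68

Highest: Frontier (703.68)
Lowest: Spirit (196.09)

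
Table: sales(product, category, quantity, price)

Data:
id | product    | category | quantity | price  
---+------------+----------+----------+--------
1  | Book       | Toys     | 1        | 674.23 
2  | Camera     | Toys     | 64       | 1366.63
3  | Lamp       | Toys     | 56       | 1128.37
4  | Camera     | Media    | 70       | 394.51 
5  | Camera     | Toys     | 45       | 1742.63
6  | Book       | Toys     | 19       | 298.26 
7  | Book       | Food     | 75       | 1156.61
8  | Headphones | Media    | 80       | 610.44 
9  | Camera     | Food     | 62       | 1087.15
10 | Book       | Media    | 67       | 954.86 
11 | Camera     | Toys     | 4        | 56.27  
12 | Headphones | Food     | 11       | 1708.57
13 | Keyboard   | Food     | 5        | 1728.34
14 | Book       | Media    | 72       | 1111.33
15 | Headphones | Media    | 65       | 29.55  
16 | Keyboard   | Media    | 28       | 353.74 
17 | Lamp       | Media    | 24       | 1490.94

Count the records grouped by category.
SELECT category, COUNT(*) as count
FROM sales
GROUP BY category

Result:
  Food: 4
  Media: 7
  Toys: 6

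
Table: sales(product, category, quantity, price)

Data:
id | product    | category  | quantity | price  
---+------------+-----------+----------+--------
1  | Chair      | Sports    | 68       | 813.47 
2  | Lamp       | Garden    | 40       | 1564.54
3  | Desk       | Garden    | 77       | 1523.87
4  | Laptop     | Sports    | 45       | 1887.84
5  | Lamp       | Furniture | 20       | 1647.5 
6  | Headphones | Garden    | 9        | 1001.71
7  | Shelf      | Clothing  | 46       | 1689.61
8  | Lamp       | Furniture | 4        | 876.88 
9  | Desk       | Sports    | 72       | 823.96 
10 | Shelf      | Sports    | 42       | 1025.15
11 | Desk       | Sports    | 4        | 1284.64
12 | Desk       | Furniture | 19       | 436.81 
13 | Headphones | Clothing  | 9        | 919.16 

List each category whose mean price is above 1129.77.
SELECT category, AVG(price)
FROM sales
GROUP BY category
HAVING AVG(price) > 1129.77

Result:
  Clothing: avg=1304.39
  Garden: avg=1363.37
  Sports: avg=1167.01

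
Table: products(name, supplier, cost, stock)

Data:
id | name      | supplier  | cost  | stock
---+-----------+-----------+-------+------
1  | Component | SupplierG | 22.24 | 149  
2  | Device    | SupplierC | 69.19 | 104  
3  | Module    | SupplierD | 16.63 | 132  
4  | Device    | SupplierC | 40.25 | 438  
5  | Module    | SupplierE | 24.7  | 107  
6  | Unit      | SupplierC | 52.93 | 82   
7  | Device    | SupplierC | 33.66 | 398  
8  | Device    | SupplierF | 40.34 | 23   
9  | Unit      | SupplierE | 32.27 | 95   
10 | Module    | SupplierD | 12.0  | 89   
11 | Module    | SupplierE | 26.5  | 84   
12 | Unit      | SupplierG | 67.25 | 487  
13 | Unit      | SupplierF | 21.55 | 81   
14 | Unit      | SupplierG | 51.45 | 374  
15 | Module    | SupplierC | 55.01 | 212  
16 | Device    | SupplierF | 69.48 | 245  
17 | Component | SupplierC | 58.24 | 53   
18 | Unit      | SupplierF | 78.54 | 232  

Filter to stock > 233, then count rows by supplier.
SELECT supplier, COUNT(*)
FROM products
WHERE stock > 233
GROUP BY supplier

Note: WHERE filters rows before grouping.

Result:
  SupplierC: 2
  SupplierF: 1
  SupplierG: 2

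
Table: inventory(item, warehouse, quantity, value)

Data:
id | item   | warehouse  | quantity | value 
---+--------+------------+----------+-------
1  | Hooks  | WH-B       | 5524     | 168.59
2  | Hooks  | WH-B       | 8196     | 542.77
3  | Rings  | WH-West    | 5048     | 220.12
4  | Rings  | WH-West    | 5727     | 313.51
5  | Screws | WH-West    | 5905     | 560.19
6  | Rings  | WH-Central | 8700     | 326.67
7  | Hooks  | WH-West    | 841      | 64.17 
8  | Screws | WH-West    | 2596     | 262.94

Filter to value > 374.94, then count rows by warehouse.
SELECT warehouse, COUNT(*)
FROM inventory
WHERE value > 374.94
GROUP BY warehouse

Note: WHERE filters rows before grouping.

Result:
  WH-B: 1
  WH-West: 1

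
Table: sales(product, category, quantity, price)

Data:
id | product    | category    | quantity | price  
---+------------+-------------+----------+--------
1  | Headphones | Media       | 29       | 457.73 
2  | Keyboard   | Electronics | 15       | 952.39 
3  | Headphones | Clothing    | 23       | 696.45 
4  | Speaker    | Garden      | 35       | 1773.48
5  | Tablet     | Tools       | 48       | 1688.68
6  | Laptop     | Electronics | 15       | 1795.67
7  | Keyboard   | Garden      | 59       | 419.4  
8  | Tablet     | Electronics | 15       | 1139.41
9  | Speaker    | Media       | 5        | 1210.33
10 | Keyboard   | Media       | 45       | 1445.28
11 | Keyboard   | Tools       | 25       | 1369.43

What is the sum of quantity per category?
SELECT category, SUM(quantity) as result
FROM sales
GROUP BY category

Result:
  Clothing: 23
  Electronics: 45
  Garden: 94
  Media: 79
  Tools: 73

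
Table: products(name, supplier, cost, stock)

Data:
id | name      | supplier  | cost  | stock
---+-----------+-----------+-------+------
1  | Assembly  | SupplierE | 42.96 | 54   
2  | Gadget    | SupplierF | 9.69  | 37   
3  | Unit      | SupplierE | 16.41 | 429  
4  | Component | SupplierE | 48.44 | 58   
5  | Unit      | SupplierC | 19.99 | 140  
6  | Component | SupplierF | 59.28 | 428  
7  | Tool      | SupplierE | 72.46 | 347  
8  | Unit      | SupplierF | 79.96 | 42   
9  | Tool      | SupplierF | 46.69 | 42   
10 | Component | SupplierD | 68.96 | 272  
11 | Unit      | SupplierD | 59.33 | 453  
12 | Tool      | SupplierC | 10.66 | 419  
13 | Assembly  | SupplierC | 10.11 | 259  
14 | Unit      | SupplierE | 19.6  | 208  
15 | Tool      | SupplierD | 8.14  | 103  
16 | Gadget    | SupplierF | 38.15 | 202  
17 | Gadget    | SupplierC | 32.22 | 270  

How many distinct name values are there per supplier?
SELECT supplier, COUNT(DISTINCT name)
FROM products
GROUP BY supplier

Result:
  SupplierC: 4 distinct
  SupplierD: 3 distinct
  SupplierE: 4 distinct
  SupplierF: 4 distinct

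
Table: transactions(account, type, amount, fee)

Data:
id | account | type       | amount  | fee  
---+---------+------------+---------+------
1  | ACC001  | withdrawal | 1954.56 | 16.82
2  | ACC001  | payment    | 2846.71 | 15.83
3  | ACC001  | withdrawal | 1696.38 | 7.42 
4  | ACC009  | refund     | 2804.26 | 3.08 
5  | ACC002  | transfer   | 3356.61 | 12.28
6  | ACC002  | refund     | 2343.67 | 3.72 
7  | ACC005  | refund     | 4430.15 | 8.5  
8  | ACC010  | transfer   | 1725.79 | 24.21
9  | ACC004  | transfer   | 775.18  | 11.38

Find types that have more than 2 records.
SELECT type, COUNT(*) as cnt
FROM transactions
GROUP BY type
HAVING COUNT(*) > 2

Result:
  refund: 3
  transfer: 3

Note: HAVING filters groups after aggregation, WHERE filters rows before.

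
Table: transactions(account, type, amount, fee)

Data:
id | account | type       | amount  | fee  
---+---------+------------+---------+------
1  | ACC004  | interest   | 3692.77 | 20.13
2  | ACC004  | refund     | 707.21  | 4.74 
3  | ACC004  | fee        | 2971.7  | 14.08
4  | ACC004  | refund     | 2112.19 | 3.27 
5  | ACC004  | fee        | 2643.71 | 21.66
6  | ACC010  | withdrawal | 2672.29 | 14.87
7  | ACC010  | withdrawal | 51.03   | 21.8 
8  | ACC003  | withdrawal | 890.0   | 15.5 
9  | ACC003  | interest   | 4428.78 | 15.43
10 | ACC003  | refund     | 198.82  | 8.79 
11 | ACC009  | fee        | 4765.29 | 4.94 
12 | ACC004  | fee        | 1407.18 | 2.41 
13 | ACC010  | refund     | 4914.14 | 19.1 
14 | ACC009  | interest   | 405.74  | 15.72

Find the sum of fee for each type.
SELECT type, SUM(fee) as result
FROM transactions
GROUP BY type

Result:
  fee: 43.09
  interest: 51.28
  refund: 35.90
  withdrawal: 52.17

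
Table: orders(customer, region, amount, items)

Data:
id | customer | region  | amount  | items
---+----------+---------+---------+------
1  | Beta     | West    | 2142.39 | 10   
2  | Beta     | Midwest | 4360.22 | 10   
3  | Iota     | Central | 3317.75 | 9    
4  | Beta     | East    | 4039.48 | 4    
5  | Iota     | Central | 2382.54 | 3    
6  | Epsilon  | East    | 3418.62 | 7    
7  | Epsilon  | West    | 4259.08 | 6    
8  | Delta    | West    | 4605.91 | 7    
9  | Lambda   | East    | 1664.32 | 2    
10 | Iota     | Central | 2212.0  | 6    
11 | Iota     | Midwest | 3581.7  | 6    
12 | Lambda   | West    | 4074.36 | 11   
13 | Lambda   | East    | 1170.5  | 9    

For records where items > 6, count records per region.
SELECT region, COUNT(*)
FROM orders
WHERE items > 6
GROUP BY region

Note: WHERE filters rows before grouping.

Result:
  Central: 1
  East: 2
  Midwest: 1
  West: 3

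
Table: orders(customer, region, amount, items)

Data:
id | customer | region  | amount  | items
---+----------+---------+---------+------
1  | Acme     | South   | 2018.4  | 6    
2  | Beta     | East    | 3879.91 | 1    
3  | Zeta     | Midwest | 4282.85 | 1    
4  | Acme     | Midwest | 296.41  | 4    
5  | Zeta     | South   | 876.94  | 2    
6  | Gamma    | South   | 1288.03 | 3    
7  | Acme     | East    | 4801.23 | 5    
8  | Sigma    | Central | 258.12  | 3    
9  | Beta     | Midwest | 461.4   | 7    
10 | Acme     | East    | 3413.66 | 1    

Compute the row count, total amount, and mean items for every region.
SELECT region,
       COUNT(*) as cnt,
       SUM(amount) as total_amount,
       AVG(items) as avg_items
FROM orders
GROUP BY region

Result:
  Central: 1 records, 258.12 total amount, 3.00 avg items
  East: 3 records, 12094.80 total amount, 2.33 avg items
  Midwest: 3 records, 5040.66 total amount, 4.00 avg items
  South: 3 records, 4183.37 total amount, 3.67 avg items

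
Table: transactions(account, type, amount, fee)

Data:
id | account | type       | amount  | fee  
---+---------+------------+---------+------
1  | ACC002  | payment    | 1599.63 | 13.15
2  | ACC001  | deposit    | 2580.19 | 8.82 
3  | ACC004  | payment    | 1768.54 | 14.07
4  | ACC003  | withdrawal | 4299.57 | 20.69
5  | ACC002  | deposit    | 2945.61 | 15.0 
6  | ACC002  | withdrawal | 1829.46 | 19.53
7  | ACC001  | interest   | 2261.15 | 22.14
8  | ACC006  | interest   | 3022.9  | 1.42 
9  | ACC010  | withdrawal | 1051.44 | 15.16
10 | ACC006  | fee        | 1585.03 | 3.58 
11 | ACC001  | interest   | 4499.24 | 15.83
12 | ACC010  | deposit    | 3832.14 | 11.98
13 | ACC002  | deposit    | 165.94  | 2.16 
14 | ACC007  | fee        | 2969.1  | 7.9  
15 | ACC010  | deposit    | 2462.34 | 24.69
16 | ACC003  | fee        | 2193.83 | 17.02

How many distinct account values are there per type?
SELECT type, COUNT(DISTINCT account)
FROM transactions
GROUP BY type

Result:
  deposit: 3 distinct
  fee: 3 distinct
  interest: 2 distinct
  payment: 2 distinct
  withdrawal: 3 distinct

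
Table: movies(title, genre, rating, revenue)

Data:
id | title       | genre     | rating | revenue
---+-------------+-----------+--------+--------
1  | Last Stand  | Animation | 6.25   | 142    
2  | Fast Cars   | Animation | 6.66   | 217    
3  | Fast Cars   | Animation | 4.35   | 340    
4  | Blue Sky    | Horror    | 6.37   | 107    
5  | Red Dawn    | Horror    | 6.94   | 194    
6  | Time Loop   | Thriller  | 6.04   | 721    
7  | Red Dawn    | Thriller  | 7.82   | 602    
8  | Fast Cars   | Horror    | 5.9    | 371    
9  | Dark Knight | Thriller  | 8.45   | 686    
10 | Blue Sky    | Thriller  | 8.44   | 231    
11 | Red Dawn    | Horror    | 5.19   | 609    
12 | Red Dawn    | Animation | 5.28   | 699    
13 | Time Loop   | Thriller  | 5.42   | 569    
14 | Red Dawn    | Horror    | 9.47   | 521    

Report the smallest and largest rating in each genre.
SELECT genre, MIN(rating), MAX(rating)
FROM movies
GROUP BY genre

Result:
  Animation: min=4.35, max=6.66
  Horror: min=5.19, max=9.47
  Thriller: min=5.42, max=8.45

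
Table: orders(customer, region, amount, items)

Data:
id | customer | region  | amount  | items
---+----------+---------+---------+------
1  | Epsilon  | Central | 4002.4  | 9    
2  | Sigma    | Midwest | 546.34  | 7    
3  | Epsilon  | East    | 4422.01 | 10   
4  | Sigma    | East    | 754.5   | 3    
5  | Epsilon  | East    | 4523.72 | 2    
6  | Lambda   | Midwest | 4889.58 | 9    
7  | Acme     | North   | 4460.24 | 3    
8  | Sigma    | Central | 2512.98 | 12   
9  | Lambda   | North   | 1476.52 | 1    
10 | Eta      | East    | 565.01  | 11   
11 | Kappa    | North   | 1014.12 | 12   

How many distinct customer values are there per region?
SELECT region, COUNT(DISTINCT customer)
FROM orders
GROUP BY region

Result:
  Central: 2 distinct
  East: 3 distinct
  Midwest: 2 distinct
  North: 3 distinct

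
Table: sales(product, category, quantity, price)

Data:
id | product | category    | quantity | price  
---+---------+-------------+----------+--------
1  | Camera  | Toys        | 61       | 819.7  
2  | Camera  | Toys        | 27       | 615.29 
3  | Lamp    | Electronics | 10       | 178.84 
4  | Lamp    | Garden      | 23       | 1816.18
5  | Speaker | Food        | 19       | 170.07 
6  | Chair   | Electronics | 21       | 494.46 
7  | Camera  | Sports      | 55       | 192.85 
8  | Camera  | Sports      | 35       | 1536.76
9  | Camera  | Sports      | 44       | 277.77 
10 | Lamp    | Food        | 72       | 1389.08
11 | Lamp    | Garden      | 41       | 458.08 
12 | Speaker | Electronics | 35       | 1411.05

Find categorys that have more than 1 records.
SELECT category, COUNT(*) as cnt
FROM sales
GROUP BY category
HAVING COUNT(*) > 1

Result:
  Electronics: 3
  Food: 2
  Garden: 2
  Sports: 3
  Toys: 2

Note: HAVING filters groups after aggregation, WHERE filters rows before.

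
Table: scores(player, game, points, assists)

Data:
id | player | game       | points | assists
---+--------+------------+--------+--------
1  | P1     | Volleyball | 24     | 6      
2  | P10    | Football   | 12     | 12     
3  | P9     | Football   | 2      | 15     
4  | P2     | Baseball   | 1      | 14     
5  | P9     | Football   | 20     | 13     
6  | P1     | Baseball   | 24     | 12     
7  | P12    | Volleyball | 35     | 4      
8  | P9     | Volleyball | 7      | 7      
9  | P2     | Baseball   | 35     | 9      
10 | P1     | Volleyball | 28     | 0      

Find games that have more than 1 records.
SELECT game, COUNT(*) as cnt
FROM scores
GROUP BY game
HAVING COUNT(*) > 1

Result:
  Baseball: 3
  Football: 3
  Volleyball: 4

Note: HAVING filters groups after aggregation, WHERE filters rows before.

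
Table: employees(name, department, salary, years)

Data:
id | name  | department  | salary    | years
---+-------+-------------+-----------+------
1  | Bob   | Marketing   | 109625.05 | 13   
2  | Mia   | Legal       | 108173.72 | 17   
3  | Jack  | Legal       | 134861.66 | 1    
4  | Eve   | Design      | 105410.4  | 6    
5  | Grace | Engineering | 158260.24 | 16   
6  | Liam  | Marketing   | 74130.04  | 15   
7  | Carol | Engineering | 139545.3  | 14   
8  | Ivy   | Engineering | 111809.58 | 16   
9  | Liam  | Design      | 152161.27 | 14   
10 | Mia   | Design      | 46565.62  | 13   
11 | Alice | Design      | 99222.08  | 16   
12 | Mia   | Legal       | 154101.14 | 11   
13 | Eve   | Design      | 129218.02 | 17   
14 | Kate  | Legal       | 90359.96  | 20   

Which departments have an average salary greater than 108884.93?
SELECT department, AVG(salary)
FROM employees
GROUP BY department
HAVING AVG(salary) > 108884.93

Result:
  Engineering: avg=136538.37
  Legal: avg=121874.12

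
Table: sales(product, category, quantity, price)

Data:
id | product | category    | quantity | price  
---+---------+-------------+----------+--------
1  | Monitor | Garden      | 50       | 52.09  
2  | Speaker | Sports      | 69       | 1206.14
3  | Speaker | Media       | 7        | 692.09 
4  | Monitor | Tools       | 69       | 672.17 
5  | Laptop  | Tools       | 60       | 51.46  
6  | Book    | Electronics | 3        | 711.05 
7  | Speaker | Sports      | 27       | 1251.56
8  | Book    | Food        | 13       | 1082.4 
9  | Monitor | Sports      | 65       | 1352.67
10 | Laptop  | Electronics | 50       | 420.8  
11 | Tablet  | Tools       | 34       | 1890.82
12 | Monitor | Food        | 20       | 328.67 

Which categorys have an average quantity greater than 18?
SELECT category, AVG(quantity)
FROM sales
GROUP BY category
HAVING AVG(quantity) > 18

Result:
  Electronics: avg=26.50
  Garden: avg=50.00
  Sports: avg=53.67
  Tools: avg=54.33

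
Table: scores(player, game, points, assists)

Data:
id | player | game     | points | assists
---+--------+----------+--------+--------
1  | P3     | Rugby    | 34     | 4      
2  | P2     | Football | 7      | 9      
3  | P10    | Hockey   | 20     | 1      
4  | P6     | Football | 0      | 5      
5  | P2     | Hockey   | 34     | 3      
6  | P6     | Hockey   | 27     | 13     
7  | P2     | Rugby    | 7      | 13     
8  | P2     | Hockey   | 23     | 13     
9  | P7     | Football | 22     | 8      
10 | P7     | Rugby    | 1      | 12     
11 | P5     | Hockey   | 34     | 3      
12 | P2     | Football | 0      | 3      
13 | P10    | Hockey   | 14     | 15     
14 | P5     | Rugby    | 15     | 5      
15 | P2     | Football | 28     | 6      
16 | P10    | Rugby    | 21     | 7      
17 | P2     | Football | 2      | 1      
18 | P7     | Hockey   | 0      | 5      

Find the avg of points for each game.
SELECT game, AVG(points) as result
FROM scores
GROUP BY game

Result:
  Football: 9.83
  Hockey: 21.71
  Rugby: 15.60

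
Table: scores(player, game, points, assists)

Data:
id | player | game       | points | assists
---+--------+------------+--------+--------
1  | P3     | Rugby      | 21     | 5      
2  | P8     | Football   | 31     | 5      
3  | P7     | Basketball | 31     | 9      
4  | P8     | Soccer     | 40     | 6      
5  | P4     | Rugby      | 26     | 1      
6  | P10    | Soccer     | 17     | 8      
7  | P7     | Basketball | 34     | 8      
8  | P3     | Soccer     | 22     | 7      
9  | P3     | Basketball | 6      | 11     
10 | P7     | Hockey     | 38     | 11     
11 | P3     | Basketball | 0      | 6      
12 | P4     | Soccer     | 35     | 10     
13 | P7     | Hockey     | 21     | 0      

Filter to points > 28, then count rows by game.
SELECT game, COUNT(*)
FROM scores
WHERE points > 28
GROUP BY game

Note: WHERE filters rows before grouping.

Result:
  Basketball: 2
  Football: 1
  Hockey: 1
  Soccer: 2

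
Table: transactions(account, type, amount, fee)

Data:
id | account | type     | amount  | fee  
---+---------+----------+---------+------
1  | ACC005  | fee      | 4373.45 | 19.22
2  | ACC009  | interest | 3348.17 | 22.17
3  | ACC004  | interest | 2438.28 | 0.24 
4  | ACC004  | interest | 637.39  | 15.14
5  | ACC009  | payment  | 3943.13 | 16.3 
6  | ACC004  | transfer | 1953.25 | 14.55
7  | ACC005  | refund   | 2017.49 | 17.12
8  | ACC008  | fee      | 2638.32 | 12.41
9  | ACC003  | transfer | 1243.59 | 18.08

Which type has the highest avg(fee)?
SELECT type, AVG(fee) as val
FROM transactions
GROUP BY type
ORDER BY val DESC
LIMIT 1

Result: refund with avg(fee) = 17.12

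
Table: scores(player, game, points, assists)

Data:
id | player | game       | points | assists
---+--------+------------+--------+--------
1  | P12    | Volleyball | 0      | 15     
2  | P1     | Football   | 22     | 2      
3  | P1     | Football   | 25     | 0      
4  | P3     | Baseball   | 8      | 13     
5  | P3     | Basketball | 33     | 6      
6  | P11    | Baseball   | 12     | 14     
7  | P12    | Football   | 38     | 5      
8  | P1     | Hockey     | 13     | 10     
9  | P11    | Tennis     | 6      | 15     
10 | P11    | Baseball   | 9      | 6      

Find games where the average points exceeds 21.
SELECT game, AVG(points)
FROM scores
GROUP BY game
HAVING AVG(points) > 21

Result:
  Basketball: avg=33.00
  Football: avg=28.33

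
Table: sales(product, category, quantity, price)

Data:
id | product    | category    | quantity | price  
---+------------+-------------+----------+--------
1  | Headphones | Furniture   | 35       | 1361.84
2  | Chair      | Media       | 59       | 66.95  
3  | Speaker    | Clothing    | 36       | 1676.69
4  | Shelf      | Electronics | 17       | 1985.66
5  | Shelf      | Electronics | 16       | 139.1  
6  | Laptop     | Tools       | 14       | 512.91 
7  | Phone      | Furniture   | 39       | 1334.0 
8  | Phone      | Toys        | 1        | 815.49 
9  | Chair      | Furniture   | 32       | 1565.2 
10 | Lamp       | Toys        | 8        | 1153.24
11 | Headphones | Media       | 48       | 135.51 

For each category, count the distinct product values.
SELECT category, COUNT(DISTINCT product)
FROM sales
GROUP BY category

Result:
  Clothing: 1 distinct
  Electronics: 1 distinct
  Furniture: 3 distinct
  Media: 2 distinct
  Tools: 1 distinct
  Toys: 2 distinct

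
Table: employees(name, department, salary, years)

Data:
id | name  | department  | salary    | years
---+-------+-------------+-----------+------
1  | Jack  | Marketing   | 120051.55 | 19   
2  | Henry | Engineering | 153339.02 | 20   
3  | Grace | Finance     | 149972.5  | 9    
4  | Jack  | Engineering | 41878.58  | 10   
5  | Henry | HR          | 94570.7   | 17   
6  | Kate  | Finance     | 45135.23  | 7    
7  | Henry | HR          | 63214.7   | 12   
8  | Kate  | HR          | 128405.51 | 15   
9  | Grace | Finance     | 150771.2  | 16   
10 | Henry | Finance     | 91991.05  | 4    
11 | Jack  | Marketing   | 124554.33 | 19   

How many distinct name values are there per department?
SELECT department, COUNT(DISTINCT name)
FROM employees
GROUP BY department

Result:
  Engineering: 2 distinct
  Finance: 3 distinct
  HR: 2 distinct
  Marketing: 1 distinct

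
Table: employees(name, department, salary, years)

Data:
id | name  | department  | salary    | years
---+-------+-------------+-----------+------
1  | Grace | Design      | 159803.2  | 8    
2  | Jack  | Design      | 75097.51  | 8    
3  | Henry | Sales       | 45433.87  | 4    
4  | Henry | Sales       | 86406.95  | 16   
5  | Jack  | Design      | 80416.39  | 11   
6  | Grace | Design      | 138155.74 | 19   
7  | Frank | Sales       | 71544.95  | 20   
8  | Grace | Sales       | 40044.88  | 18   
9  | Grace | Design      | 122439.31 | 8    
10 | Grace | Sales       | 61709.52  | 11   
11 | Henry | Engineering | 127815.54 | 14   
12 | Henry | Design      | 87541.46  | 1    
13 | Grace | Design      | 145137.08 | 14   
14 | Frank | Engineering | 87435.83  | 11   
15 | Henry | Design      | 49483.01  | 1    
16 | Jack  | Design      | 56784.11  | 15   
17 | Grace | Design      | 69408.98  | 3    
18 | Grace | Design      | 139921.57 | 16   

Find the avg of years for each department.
SELECT department, AVG(years) as result
FROM employees
GROUP BY department

Result:
  Design: 9.45
  Engineering: 12.50
  Sales: 13.80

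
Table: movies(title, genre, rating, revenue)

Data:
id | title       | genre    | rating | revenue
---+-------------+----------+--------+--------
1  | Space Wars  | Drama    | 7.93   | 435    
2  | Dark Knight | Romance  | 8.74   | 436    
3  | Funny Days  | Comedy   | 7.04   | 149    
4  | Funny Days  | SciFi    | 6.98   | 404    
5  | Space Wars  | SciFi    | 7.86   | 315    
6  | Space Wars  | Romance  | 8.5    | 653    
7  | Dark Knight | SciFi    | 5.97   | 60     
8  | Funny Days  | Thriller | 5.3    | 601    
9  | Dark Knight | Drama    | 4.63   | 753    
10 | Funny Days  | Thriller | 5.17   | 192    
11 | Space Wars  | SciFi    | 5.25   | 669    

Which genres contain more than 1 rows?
SELECT genre, COUNT(*) as cnt
FROM movies
GROUP BY genre
HAVING COUNT(*) > 1

Result:
  Drama: 2
  Romance: 2
  SciFi: 4
  Thriller: 2

Note: HAVING filters groups after aggregation, WHERE filters rows before.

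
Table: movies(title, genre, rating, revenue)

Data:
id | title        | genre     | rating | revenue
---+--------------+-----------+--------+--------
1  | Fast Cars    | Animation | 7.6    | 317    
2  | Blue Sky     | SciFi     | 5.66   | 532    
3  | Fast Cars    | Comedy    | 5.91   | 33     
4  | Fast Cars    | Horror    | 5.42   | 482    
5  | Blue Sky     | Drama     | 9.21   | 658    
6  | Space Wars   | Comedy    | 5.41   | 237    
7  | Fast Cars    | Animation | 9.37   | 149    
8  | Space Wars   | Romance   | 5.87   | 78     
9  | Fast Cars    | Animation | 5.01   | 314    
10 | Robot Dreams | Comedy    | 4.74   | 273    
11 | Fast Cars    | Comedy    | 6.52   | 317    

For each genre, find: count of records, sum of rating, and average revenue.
SELECT genre,
       COUNT(*) as cnt,
       SUM(rating) as total_rating,
       AVG(revenue) as avg_revenue
FROM movies
GROUP BY genre

Result:
  Animation: 3 records, 21.98 total rating, 260.00 avg revenue
  Comedy: 4 records, 22.58 total rating, 215.00 avg revenue
  Drama: 1 records, 9.21 total rating, 658.00 avg revenue
  Horror: 1 records, 5.42 total rating, 482.00 avg revenue
  Romance: 1 records, 5.87 total rating, 78.00 avg revenue
  SciFi: 1 records, 5.66 total rating, 532.00 avg revenue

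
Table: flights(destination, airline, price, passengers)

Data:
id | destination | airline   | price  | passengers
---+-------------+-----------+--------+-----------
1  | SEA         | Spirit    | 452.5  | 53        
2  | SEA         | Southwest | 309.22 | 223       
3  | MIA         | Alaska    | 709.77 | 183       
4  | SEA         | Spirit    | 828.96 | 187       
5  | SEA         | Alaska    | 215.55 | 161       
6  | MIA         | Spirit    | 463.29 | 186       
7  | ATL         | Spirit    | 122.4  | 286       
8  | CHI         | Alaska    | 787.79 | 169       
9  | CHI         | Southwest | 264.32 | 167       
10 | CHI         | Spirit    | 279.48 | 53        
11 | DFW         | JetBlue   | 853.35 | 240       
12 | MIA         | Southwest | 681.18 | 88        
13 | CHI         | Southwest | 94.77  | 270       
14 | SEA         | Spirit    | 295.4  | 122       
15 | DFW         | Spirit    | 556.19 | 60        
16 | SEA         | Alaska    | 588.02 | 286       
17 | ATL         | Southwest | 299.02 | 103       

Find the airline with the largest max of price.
SELECT airline, MAX(price) as val
FROM flights
GROUP BY airline
ORDER BY val DESC
LIMIT 1

Result: JetBlue with max(price) = 853.35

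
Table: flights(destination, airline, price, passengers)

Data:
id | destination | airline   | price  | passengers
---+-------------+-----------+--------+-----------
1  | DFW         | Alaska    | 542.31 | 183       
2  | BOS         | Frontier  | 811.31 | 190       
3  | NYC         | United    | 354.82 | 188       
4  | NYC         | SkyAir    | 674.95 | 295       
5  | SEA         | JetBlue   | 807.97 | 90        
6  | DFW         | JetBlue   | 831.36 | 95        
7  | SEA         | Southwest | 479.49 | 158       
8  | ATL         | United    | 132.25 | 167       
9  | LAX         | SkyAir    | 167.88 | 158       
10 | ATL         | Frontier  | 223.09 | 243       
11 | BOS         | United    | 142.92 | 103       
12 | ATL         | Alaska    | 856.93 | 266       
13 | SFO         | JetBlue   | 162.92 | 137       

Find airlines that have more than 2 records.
SELECT airline, COUNT(*) as cnt
FROM flights
GROUP BY airline
HAVING COUNT(*) > 2

Result:
  JetBlue: 3
  United: 3

Note: HAVING filters groups after aggregation, WHERE filters rows before.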